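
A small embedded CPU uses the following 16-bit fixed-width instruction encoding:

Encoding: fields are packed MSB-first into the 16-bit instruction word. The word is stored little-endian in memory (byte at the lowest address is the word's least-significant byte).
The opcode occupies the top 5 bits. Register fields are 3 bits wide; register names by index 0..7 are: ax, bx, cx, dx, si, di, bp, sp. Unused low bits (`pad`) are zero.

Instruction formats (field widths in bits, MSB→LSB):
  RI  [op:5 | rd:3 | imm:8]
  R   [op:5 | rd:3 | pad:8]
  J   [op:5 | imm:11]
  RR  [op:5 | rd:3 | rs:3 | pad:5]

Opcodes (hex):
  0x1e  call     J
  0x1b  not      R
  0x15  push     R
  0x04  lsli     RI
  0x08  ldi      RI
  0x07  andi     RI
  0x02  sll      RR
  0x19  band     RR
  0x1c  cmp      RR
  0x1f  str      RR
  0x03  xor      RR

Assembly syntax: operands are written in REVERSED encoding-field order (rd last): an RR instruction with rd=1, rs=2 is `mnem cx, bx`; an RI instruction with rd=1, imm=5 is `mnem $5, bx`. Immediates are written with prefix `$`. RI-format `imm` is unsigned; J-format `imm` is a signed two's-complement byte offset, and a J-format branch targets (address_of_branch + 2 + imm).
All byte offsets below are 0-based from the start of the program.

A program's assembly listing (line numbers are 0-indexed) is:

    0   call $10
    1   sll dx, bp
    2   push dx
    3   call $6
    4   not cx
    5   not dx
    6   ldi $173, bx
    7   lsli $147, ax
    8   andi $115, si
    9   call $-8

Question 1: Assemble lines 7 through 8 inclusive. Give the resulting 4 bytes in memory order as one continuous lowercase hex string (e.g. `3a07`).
7. lsli fields op=0x4:5|rd=0:3|imm=147:8 → word 2093h → 93 20
8. andi fields op=0x7:5|rd=4:3|imm=115:8 → word 3c73h → 73 3c

9320733c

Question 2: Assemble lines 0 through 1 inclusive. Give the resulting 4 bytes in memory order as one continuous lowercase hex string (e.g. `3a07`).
0af06016

line 0 (call): pack op=0x1e:5|imm=10:11 = 0xf00a; little→ 0a f0
line 1 (sll): pack op=0x2:5|rd=6:3|rs=3:3|pad=0:5 = 0x1660; little→ 60 16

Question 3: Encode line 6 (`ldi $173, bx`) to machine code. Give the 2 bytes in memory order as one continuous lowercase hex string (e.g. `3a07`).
ad41

line 6 (ldi): pack op=0x8:5|rd=1:3|imm=173:8 = 0x41ad; little→ ad 41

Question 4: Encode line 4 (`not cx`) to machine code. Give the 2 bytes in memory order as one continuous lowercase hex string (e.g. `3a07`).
00da

line 4 (not): pack op=0x1b:5|rd=2:3|pad=0:8 = 0xda00; little→ 00 da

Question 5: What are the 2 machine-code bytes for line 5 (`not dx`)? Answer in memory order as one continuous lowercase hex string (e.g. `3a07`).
5. not fields op=0x1b:5|rd=3:3|pad=0:8 → word db00h → 00 db

00db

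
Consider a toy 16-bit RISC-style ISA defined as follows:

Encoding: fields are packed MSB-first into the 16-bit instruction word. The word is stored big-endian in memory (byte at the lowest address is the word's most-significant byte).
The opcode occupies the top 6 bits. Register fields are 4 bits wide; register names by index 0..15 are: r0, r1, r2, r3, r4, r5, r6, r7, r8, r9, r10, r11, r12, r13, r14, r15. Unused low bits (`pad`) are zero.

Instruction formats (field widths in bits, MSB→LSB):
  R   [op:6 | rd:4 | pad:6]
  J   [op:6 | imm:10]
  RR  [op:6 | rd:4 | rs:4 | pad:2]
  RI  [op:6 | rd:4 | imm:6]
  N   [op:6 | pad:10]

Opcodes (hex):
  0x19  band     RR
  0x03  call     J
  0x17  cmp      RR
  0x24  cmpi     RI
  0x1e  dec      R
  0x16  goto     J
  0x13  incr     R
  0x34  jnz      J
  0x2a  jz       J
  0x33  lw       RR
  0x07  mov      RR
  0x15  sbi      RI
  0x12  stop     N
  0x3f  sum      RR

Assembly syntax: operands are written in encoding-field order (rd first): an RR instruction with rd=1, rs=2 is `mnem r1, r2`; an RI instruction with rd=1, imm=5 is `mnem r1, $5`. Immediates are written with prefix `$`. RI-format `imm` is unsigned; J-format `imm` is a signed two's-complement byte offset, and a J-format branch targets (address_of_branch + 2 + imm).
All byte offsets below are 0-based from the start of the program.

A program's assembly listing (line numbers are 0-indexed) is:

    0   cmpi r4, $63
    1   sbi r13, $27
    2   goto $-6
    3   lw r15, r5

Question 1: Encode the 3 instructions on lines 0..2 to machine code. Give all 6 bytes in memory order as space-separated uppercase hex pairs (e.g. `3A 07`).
line 0 (cmpi): pack op=0x24:6|rd=4:4|imm=63:6 = 0x913f; big→ 91 3f
line 1 (sbi): pack op=0x15:6|rd=13:4|imm=27:6 = 0x575b; big→ 57 5b
line 2 (goto): pack op=0x16:6|imm=-6:10 = 0x5bfa; big→ 5b fa

91 3F 57 5B 5B FA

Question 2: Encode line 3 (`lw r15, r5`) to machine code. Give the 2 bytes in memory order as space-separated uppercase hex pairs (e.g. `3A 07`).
CF D4

line 3 (lw): pack op=0x33:6|rd=15:4|rs=5:4|pad=0:2 = 0xcfd4; big→ cf d4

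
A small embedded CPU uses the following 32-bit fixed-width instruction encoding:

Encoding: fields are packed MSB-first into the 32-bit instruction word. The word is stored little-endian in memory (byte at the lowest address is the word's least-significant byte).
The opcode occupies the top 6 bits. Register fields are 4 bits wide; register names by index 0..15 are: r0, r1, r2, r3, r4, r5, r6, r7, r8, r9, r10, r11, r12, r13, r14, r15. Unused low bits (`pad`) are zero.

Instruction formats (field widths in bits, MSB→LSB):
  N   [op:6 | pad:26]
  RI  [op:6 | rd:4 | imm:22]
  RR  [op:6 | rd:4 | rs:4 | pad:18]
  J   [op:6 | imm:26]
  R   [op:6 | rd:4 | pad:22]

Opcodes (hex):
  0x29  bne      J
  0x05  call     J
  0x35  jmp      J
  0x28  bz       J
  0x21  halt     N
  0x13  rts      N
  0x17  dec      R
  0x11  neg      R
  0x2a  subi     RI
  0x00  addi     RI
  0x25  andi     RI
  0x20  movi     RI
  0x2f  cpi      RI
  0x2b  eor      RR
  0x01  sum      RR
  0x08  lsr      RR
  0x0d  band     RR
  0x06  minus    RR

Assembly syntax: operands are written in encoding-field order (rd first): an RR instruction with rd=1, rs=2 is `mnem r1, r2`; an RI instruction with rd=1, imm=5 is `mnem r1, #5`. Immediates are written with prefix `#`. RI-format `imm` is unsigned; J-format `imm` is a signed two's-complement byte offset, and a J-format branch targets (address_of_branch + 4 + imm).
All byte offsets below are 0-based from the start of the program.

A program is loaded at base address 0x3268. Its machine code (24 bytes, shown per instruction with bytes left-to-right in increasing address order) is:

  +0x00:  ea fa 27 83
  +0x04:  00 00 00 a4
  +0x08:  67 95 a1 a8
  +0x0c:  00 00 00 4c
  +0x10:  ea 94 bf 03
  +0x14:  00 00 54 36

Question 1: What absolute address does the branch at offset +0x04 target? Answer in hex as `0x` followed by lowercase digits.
[04] 00 00 00 a4 → 0xa4000000
  opcode bits[31:26]=0x29: bne/J
  imm: (w>>0)&0x3ffffff=0x0 → #0
  target = base 0x3268 + off 0x04 + 4 + imm 0 = 0x3270

0x3270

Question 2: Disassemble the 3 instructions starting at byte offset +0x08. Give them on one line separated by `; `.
subi r2, #2200935; rts; addi r14, #4166890

[08] 67 95 a1 a8 → 0xa8a19567
  op=0xa8a19567>>26=0x2a ⇒ subi (RI)
  rd@[25:22]=0x2 ⇒ r2
  imm@[21:0]=0x219567 ⇒ #2200935
[0c] 00 00 00 4c → 0x4c000000
  op=0x4c000000>>26=0x13 ⇒ rts (N)
[10] ea 94 bf 03 → 0x03bf94ea
  op=0x03bf94ea>>26=0x0 ⇒ addi (RI)
  rd@[25:22]=0xe ⇒ r14
  imm@[21:0]=0x3f94ea ⇒ #4166890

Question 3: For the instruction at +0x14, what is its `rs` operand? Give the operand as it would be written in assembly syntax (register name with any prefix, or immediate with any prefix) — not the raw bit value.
r5

[14] 00 00 54 36 → 0x36540000
  op=0x36540000>>26=0xd ⇒ band (RR)
  [25:22] rd=9 = r9
  [21:18] rs=5 = r5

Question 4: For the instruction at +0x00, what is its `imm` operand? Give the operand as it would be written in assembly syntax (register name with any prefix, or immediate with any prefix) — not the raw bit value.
#2620138

+0x00: ea fa 27 83 ⇒ word 0x8327faea (little)
  opcode bits[31:26]=0x20: movi/RI
  rd@[25:22]=0xc ⇒ r12
  imm@[21:0]=0x27faea ⇒ #2620138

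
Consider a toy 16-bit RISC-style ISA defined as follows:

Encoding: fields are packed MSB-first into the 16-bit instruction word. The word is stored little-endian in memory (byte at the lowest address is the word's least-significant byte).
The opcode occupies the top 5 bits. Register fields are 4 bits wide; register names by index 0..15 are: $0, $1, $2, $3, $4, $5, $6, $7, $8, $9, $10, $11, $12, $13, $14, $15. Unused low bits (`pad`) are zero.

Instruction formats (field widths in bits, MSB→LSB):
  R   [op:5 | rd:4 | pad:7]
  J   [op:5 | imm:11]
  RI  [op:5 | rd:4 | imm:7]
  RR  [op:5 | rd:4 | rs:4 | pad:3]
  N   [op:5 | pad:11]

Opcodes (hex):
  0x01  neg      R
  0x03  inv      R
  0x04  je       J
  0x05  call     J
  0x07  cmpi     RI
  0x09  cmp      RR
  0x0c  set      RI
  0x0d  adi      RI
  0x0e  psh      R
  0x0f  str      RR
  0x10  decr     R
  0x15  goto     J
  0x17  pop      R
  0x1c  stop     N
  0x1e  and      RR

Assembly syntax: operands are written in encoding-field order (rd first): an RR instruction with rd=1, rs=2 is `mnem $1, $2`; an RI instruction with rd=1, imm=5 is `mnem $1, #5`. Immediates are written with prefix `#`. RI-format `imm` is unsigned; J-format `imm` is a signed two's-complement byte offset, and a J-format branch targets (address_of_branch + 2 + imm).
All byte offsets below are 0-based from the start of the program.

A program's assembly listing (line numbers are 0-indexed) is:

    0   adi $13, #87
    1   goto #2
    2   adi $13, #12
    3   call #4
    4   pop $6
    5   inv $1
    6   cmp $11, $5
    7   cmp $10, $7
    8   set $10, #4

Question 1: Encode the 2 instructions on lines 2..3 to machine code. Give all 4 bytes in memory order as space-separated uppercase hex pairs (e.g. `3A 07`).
L2: adi op=0xd:5|rd=13:4|imm=12:7 ⇒ 0x6e8c ⇒ little 8c 6e
L3: call op=0x5:5|imm=4:11 ⇒ 0x2804 ⇒ little 04 28

8C 6E 04 28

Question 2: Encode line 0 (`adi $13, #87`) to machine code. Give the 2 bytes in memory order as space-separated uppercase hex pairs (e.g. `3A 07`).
D7 6E

0. adi fields op=0xd:5|rd=13:4|imm=87:7 → word 6ed7h → d7 6e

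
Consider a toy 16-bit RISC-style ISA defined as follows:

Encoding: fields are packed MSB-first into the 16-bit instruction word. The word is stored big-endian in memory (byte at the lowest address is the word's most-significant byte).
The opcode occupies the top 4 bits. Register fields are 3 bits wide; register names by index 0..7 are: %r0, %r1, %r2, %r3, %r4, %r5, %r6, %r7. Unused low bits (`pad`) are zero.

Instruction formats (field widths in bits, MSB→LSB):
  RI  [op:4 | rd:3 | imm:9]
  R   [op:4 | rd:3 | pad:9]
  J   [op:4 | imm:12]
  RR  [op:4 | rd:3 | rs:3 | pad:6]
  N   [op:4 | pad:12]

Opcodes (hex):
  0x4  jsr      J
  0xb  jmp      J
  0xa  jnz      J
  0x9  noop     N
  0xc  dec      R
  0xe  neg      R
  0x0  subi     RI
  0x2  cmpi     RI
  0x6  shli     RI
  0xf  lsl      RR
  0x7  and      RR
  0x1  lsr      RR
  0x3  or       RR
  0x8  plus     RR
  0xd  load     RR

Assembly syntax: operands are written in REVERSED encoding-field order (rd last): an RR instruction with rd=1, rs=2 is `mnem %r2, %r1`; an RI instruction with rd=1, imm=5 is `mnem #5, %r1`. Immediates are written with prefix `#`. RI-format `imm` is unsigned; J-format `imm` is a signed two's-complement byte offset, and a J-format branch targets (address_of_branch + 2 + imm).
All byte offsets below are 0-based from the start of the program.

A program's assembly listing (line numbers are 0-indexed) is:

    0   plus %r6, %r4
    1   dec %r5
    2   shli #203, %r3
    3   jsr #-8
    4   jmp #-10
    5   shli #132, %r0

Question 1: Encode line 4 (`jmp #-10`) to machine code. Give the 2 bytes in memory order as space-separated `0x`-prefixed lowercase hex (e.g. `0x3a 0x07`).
0xbf 0xf6

line 4 (jmp): pack op=0xb:4|imm=-10:12 = 0xbff6; big→ bf f6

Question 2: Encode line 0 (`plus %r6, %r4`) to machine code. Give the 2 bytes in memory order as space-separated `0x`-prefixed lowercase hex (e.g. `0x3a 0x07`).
0x89 0x80

line 0 (plus): pack op=0x8:4|rd=4:3|rs=6:3|pad=0:6 = 0x8980; big→ 89 80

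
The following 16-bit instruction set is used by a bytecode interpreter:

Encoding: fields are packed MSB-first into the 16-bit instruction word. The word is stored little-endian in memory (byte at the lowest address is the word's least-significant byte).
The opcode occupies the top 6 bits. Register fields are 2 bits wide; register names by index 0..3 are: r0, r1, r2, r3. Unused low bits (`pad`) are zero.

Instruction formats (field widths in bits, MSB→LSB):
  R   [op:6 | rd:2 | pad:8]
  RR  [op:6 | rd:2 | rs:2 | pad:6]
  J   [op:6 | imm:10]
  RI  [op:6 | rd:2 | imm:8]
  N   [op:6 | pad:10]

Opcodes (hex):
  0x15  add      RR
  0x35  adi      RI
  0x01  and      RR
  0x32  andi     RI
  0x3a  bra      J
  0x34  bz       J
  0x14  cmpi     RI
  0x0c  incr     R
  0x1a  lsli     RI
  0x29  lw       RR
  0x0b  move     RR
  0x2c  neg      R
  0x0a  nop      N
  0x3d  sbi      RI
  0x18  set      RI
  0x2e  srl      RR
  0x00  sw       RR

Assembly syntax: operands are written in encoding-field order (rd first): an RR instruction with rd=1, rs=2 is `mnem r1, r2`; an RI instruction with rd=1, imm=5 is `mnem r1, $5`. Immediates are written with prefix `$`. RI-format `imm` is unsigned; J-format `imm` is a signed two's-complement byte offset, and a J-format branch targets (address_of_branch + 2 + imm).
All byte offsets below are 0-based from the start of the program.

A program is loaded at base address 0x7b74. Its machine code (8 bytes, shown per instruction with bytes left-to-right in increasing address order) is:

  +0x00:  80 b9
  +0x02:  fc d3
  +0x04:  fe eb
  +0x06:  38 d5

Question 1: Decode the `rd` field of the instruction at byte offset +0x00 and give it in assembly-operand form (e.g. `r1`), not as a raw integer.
r1

off 0x00: read 80 b9 as little → 0xb980
  op=0xb980>>10=0x2e ⇒ srl (RR)
  [9:8] rd=1 = r1
  [7:6] rs=2 = r2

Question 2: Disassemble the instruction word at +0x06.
adi r1, $56

+0x06: 38 d5 ⇒ word 0xd538 (little)
  op=0xd538>>10=0x35 ⇒ adi (RI)
  rd@[9:8]=0x1 ⇒ r1
  imm@[7:0]=0x38 ⇒ $56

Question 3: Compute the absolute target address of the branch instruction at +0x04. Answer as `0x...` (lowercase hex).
[04] fe eb → 0xebfe
  top 6b → 0x3a → bra [J]
  [9:0] imm=1022 (s10→-2) = $-2
  target = base 0x7b74 + off 0x04 + 2 + imm -2 = 0x7b78

0x7b78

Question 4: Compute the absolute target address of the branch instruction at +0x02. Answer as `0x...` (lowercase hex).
0x7b74

off 0x02: read fc d3 as little → 0xd3fc
  op=0xd3fc>>10=0x34 ⇒ bz (J)
  [9:0] imm=1020 (s10→-4) = $-4
  target = base 0x7b74 + off 0x02 + 2 + imm -4 = 0x7b74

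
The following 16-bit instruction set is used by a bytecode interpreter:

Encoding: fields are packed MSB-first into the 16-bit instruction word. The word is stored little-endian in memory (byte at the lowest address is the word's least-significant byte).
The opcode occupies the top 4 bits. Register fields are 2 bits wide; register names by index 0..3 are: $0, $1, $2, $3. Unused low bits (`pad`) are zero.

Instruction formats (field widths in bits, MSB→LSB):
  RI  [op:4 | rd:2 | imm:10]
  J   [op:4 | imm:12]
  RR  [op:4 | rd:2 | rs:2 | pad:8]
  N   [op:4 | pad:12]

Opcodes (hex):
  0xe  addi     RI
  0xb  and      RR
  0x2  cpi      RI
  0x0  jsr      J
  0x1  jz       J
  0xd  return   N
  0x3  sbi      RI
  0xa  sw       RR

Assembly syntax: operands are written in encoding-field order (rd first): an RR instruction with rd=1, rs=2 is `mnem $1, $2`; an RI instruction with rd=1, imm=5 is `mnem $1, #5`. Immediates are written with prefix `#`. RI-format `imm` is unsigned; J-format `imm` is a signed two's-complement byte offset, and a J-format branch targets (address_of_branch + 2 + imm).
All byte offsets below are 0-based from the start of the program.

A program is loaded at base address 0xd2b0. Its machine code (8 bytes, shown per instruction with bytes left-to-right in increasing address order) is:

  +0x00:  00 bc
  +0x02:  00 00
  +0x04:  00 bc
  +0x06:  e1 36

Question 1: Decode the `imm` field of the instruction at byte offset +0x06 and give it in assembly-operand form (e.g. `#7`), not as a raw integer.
+0x06: e1 36 ⇒ word 0x36e1 (little)
  opcode bits[15:12]=0x3: sbi/RI
  [11:10] rd=1 = $1
  [9:0] imm=737 = #737

#737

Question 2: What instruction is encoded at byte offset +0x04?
and $3, $0

[04] 00 bc → 0xbc00
  opcode bits[15:12]=0xb: and/RR
  rd: (w>>10)&0x3=0x3 → $3
  rs: (w>>8)&0x3=0x0 → $0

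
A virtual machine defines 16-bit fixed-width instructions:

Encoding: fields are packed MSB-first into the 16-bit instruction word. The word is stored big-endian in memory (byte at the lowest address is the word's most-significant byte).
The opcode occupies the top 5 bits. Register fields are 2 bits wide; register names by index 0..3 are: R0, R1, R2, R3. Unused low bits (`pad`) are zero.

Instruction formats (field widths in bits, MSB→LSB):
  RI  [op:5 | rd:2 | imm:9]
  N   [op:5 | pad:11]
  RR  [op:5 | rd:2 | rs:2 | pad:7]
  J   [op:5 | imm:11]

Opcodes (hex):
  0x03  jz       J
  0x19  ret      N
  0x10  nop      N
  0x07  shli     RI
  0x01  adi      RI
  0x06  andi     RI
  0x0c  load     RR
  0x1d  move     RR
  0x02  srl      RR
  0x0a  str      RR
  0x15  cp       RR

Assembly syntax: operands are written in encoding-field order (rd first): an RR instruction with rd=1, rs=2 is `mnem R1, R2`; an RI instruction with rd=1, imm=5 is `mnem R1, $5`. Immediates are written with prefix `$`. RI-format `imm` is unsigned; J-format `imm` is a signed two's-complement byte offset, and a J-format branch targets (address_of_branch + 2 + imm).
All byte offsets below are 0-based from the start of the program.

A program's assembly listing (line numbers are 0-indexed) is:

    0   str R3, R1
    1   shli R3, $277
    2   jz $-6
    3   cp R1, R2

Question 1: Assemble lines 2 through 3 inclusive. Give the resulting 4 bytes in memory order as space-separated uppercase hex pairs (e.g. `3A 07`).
1F FA AB 00

2. jz fields op=0x3:5|imm=-6:11 → word 1ffah → 1f fa
3. cp fields op=0x15:5|rd=1:2|rs=2:2|pad=0:7 → word ab00h → ab 00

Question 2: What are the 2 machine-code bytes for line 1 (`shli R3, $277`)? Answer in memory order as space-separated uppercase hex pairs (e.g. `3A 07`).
3F 15

L1: shli op=0x7:5|rd=3:2|imm=277:9 ⇒ 0x3f15 ⇒ big 3f 15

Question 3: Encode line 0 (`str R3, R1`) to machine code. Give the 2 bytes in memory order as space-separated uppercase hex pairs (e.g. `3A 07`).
0. str fields op=0xa:5|rd=3:2|rs=1:2|pad=0:7 → word 5680h → 56 80

56 80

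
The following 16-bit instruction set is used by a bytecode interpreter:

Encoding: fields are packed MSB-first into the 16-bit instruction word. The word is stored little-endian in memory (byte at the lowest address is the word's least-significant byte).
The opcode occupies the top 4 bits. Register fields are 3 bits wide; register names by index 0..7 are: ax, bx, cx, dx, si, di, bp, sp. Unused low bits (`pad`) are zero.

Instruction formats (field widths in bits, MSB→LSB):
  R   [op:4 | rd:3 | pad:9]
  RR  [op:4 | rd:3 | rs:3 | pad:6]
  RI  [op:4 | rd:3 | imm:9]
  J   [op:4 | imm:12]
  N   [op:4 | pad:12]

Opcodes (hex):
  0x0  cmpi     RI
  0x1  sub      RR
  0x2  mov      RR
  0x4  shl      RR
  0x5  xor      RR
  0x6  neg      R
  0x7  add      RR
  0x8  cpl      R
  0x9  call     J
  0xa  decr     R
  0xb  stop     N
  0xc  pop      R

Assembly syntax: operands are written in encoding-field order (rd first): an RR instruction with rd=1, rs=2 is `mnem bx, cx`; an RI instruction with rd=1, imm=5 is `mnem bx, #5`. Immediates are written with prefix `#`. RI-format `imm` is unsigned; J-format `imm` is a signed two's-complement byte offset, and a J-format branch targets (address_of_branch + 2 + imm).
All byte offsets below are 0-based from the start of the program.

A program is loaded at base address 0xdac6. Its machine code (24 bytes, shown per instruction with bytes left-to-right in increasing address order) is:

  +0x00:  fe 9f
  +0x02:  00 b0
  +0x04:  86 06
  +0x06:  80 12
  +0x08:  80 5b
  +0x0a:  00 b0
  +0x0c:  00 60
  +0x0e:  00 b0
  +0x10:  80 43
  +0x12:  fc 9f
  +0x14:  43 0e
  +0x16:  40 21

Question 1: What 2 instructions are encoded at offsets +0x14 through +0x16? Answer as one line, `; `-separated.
@+14  little-endian(43 0e) = 0x0e43
  top 4b → 0x0 → cmpi [RI]
  rd: (w>>9)&0x7=0x7 → sp
  imm: (w>>0)&0x1ff=0x43 → #67
@+16  little-endian(40 21) = 0x2140
  top 4b → 0x2 → mov [RR]
  rd: (w>>9)&0x7=0x0 → ax
  rs: (w>>6)&0x7=0x5 → di

cmpi sp, #67; mov ax, di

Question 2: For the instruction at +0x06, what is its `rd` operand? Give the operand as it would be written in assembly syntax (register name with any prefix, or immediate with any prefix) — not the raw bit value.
off 0x06: read 80 12 as little → 0x1280
  top 4b → 0x1 → sub [RR]
  [11:9] rd=1 = bx
  [8:6] rs=2 = cx

bx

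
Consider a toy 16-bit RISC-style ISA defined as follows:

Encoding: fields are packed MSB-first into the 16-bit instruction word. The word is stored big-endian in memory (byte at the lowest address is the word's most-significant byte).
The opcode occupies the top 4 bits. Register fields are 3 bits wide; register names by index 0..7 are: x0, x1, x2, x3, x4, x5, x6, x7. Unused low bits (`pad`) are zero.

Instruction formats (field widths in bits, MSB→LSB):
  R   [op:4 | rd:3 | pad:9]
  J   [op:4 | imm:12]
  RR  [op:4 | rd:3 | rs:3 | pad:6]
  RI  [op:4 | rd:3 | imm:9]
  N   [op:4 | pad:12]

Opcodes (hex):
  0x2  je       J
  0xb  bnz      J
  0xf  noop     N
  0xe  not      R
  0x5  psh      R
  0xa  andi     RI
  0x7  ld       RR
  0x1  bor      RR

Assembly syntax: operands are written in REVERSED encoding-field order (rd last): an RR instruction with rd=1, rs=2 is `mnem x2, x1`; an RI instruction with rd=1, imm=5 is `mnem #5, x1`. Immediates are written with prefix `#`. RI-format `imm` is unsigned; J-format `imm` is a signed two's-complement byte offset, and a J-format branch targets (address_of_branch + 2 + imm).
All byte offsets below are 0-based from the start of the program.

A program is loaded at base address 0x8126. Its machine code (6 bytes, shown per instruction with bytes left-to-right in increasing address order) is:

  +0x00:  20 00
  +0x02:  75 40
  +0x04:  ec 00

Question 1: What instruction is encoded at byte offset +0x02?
off 0x02: read 75 40 as big → 0x7540
  op=0x7540>>12=0x7 ⇒ ld (RR)
  rd@[11:9]=0x2 ⇒ x2
  rs@[8:6]=0x5 ⇒ x5

ld x5, x2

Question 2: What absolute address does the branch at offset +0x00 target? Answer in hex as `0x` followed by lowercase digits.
0x8128

@+00  big-endian(20 00) = 0x2000
  top 4b → 0x2 → je [J]
  imm: (w>>0)&0xfff=0x0 → #0
  target = base 0x8126 + off 0x00 + 2 + imm 0 = 0x8128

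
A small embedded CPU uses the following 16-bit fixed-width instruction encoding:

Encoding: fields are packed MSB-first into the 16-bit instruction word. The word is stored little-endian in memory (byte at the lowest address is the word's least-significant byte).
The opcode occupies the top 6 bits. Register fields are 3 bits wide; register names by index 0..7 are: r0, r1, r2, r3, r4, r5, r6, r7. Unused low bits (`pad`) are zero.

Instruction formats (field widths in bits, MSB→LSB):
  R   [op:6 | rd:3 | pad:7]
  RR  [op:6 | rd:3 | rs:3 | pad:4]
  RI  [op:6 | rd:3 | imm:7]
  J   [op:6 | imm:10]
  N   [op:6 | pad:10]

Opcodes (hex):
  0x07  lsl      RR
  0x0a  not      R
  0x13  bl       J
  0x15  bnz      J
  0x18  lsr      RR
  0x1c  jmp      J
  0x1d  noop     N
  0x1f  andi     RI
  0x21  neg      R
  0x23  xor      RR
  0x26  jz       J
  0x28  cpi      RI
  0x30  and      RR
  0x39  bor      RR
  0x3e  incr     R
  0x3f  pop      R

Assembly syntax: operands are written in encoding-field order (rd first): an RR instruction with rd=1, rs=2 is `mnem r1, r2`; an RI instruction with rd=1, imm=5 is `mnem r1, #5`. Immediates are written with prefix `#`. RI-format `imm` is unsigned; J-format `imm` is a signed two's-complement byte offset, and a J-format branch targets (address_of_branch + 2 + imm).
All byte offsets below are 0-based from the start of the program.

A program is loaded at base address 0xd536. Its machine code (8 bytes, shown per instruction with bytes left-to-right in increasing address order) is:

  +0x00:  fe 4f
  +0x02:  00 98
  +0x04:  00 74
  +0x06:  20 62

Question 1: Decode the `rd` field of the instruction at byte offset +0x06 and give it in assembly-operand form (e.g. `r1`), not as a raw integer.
+0x06: 20 62 ⇒ word 0x6220 (little)
  top 6b → 0x18 → lsr [RR]
  rd@[9:7]=0x4 ⇒ r4
  rs@[6:4]=0x2 ⇒ r2

r4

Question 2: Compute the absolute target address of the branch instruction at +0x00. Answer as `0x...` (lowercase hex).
0xd536

[00] fe 4f → 0x4ffe
  top 6b → 0x13 → bl [J]
  imm@[9:0]=0x3fe (s10→-2) ⇒ #-2
  target = base 0xd536 + off 0x00 + 2 + imm -2 = 0xd536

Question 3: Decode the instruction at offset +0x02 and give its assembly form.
@+02  little-endian(00 98) = 0x9800
  top 6b → 0x26 → jz [J]
  [9:0] imm=0 = #0

jz #0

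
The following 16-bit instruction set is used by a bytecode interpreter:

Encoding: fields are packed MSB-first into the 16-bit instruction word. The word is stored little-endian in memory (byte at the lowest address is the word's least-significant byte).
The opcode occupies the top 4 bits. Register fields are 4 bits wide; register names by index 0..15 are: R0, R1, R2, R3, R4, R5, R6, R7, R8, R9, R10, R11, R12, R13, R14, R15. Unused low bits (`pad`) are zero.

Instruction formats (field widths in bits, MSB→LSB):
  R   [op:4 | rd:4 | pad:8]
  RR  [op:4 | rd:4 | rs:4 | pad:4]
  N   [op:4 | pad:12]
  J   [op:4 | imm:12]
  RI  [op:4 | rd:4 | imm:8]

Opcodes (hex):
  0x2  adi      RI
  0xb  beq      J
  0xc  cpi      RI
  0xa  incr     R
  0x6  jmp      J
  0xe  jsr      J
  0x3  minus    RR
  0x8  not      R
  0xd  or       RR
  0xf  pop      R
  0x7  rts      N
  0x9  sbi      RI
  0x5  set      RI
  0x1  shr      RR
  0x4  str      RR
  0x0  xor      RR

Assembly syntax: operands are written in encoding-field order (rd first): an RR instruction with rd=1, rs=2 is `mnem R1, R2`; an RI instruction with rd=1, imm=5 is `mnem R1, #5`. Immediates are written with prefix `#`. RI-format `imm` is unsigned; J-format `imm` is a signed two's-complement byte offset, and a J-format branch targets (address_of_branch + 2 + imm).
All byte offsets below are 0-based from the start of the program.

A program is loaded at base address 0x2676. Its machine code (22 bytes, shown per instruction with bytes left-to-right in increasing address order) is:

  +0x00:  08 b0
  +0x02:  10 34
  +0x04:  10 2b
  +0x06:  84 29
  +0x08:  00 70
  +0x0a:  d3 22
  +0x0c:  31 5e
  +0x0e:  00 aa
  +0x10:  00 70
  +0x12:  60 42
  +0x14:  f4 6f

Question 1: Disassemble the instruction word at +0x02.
off 0x02: read 10 34 as little → 0x3410
  opcode bits[15:12]=0x3: minus/RR
  rd@[11:8]=0x4 ⇒ R4
  rs@[7:4]=0x1 ⇒ R1

minus R4, R1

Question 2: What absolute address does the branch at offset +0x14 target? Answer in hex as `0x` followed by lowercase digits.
0x2680

@+14  little-endian(f4 6f) = 0x6ff4
  top 4b → 0x6 → jmp [J]
  imm: (w>>0)&0xfff=0xff4 (s12→-12) → #-12
  target = base 0x2676 + off 0x14 + 2 + imm -12 = 0x2680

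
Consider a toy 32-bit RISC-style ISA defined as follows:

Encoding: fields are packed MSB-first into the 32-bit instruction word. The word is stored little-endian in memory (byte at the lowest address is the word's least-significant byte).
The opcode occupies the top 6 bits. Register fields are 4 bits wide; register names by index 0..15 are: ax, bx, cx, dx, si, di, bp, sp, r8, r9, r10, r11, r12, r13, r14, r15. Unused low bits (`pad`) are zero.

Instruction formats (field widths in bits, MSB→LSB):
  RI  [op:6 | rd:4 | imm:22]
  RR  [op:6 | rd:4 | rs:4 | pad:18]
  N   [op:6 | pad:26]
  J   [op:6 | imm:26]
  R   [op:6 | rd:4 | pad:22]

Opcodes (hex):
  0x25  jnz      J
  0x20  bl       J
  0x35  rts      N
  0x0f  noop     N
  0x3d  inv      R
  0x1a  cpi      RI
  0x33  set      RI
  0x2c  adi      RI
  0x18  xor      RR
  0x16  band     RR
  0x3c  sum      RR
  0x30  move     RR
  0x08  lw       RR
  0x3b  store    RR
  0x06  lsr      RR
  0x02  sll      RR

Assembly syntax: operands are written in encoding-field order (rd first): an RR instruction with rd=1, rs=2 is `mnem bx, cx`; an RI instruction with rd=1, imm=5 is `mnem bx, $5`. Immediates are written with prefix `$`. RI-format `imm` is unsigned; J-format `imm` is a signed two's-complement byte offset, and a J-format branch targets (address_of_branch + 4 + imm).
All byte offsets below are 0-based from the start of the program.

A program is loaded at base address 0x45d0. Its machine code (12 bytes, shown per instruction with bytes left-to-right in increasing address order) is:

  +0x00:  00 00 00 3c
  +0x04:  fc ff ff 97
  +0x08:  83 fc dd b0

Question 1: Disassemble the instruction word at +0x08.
adi dx, $1965187

@+08  little-endian(83 fc dd b0) = 0xb0ddfc83
  top 6b → 0x2c → adi [RI]
  rd@[25:22]=0x3 ⇒ dx
  imm@[21:0]=0x1dfc83 ⇒ $1965187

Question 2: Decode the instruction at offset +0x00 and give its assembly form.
noop

@+00  little-endian(00 00 00 3c) = 0x3c000000
  top 6b → 0xf → noop [N]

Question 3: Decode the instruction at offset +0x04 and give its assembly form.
jnz $-4

[04] fc ff ff 97 → 0x97fffffc
  opcode bits[31:26]=0x25: jnz/J
  [25:0] imm=67108860 (s26→-4) = $-4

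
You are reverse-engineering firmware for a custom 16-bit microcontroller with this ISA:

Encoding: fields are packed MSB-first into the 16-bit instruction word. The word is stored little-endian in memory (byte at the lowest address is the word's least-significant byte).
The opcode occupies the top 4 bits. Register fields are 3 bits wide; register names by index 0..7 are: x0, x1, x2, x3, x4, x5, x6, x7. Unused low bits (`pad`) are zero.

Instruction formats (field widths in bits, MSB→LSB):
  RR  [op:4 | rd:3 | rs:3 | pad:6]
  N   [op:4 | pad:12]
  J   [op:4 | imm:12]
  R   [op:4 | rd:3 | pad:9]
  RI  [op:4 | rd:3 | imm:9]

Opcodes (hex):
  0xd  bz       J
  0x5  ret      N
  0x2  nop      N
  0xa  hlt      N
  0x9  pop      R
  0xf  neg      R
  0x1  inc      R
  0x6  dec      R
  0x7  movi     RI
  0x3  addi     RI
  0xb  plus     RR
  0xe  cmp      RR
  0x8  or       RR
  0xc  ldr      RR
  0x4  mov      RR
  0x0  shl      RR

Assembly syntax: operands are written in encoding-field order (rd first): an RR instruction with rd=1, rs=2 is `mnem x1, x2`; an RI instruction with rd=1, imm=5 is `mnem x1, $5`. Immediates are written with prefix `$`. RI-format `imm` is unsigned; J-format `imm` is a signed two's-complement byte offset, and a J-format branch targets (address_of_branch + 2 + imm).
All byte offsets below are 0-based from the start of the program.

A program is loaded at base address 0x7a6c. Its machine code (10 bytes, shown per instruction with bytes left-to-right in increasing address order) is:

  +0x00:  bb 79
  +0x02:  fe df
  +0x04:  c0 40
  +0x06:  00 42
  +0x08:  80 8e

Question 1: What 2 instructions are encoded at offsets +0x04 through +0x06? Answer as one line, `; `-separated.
@+04  little-endian(c0 40) = 0x40c0
  top 4b → 0x4 → mov [RR]
  rd@[11:9]=0x0 ⇒ x0
  rs@[8:6]=0x3 ⇒ x3
@+06  little-endian(00 42) = 0x4200
  top 4b → 0x4 → mov [RR]
  rd@[11:9]=0x1 ⇒ x1
  rs@[8:6]=0x0 ⇒ x0

mov x0, x3; mov x1, x0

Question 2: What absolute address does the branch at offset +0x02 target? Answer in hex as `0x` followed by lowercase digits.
0x7a6e

off 0x02: read fe df as little → 0xdffe
  top 4b → 0xd → bz [J]
  imm@[11:0]=0xffe (s12→-2) ⇒ $-2
  target = base 0x7a6c + off 0x02 + 2 + imm -2 = 0x7a6e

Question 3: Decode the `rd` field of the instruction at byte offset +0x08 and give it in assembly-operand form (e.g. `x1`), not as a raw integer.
off 0x08: read 80 8e as little → 0x8e80
  top 4b → 0x8 → or [RR]
  rd@[11:9]=0x7 ⇒ x7
  rs@[8:6]=0x2 ⇒ x2

x7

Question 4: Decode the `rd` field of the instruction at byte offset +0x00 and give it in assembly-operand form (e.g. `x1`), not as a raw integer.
[00] bb 79 → 0x79bb
  opcode bits[15:12]=0x7: movi/RI
  rd: (w>>9)&0x7=0x4 → x4
  imm: (w>>0)&0x1ff=0x1bb → $443

x4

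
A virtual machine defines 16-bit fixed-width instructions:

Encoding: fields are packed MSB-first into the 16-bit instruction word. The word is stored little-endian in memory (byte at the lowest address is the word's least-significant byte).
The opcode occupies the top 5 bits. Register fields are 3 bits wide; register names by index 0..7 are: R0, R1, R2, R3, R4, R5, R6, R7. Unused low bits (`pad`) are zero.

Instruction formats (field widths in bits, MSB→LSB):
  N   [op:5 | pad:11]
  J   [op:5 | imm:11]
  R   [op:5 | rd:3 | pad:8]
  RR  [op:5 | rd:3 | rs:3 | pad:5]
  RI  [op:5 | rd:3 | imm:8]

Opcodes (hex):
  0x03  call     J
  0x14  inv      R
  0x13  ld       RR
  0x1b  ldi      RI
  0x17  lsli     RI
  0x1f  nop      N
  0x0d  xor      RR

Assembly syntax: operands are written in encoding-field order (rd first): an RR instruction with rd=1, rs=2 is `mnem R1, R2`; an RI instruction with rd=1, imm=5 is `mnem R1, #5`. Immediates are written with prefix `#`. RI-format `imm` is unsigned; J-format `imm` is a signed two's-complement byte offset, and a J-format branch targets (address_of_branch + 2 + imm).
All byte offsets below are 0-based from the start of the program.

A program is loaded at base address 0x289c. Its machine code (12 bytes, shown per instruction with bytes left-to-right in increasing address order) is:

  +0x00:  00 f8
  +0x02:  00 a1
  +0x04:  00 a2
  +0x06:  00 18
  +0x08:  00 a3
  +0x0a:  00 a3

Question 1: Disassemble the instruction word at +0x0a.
inv R3

@+0a  little-endian(00 a3) = 0xa300
  opcode bits[15:11]=0x14: inv/R
  rd: (w>>8)&0x7=0x3 → R3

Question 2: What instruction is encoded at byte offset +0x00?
nop

+0x00: 00 f8 ⇒ word 0xf800 (little)
  top 5b → 0x1f → nop [N]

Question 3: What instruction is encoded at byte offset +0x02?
+0x02: 00 a1 ⇒ word 0xa100 (little)
  opcode bits[15:11]=0x14: inv/R
  rd: (w>>8)&0x7=0x1 → R1

inv R1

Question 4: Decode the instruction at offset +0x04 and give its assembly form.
@+04  little-endian(00 a2) = 0xa200
  op=0xa200>>11=0x14 ⇒ inv (R)
  rd@[10:8]=0x2 ⇒ R2

inv R2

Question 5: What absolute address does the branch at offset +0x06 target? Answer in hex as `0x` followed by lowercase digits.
0x28a4

[06] 00 18 → 0x1800
  top 5b → 0x3 → call [J]
  [10:0] imm=0 = #0
  target = base 0x289c + off 0x06 + 2 + imm 0 = 0x28a4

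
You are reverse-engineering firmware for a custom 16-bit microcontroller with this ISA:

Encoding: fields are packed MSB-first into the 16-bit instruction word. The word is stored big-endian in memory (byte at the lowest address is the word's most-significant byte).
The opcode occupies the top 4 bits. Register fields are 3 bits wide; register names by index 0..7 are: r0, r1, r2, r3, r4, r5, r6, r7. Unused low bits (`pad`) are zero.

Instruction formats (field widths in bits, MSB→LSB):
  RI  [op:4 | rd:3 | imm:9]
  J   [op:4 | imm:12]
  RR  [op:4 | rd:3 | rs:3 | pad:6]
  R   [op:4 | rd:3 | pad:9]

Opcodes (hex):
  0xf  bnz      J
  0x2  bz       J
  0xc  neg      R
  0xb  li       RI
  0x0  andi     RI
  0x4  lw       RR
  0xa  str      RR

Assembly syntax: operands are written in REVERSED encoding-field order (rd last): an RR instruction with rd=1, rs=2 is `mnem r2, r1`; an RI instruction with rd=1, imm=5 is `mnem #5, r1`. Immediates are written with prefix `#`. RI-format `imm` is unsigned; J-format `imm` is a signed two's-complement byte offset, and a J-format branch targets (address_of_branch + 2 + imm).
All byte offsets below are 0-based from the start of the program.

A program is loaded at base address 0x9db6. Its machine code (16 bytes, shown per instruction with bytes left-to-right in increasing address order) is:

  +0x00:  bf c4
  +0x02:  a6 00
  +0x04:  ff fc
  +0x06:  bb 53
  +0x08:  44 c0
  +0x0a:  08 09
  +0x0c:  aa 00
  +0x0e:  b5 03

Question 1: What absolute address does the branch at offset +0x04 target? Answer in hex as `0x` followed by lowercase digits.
0x9db8

off 0x04: read ff fc as big → 0xfffc
  top 4b → 0xf → bnz [J]
  imm: (w>>0)&0xfff=0xffc (s12→-4) → #-4
  target = base 0x9db6 + off 0x04 + 2 + imm -4 = 0x9db8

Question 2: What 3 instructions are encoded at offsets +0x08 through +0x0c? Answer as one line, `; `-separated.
lw r3, r2; andi #9, r4; str r0, r5

[08] 44 c0 → 0x44c0
  opcode bits[15:12]=0x4: lw/RR
  [11:9] rd=2 = r2
  [8:6] rs=3 = r3
[0a] 08 09 → 0x0809
  opcode bits[15:12]=0x0: andi/RI
  [11:9] rd=4 = r4
  [8:0] imm=9 = #9
[0c] aa 00 → 0xaa00
  opcode bits[15:12]=0xa: str/RR
  [11:9] rd=5 = r5
  [8:6] rs=0 = r0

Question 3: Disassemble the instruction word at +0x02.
off 0x02: read a6 00 as big → 0xa600
  top 4b → 0xa → str [RR]
  rd: (w>>9)&0x7=0x3 → r3
  rs: (w>>6)&0x7=0x0 → r0

str r0, r3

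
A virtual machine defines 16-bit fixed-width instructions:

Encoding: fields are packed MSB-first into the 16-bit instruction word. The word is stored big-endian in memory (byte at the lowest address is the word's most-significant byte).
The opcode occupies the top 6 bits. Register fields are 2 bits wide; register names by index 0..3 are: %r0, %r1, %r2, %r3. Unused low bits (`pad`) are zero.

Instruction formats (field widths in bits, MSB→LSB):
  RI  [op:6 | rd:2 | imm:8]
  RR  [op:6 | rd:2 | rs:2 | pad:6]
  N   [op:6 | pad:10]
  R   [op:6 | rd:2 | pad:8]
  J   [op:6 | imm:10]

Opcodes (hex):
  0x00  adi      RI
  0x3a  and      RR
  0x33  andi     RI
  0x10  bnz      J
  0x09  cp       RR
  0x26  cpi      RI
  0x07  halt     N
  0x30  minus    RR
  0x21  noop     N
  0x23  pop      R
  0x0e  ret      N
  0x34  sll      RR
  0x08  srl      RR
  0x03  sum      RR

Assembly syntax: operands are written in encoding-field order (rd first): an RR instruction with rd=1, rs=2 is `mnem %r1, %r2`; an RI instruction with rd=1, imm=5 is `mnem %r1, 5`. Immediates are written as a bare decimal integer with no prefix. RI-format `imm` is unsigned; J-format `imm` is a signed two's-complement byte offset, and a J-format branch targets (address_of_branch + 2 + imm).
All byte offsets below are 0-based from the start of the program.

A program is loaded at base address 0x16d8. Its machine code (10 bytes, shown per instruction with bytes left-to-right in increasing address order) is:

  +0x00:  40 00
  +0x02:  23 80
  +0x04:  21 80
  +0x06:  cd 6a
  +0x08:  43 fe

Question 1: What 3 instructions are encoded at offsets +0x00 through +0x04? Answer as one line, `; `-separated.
+0x00: 40 00 ⇒ word 0x4000 (big)
  op=0x4000>>10=0x10 ⇒ bnz (J)
  [9:0] imm=0 = 0
+0x02: 23 80 ⇒ word 0x2380 (big)
  op=0x2380>>10=0x8 ⇒ srl (RR)
  [9:8] rd=3 = %r3
  [7:6] rs=2 = %r2
+0x04: 21 80 ⇒ word 0x2180 (big)
  op=0x2180>>10=0x8 ⇒ srl (RR)
  [9:8] rd=1 = %r1
  [7:6] rs=2 = %r2

bnz 0; srl %r3, %r2; srl %r1, %r2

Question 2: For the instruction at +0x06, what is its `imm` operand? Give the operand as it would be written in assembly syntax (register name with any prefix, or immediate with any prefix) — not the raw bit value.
106

[06] cd 6a → 0xcd6a
  top 6b → 0x33 → andi [RI]
  rd@[9:8]=0x1 ⇒ %r1
  imm@[7:0]=0x6a ⇒ 106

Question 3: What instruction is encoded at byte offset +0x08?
+0x08: 43 fe ⇒ word 0x43fe (big)
  opcode bits[15:10]=0x10: bnz/J
  imm: (w>>0)&0x3ff=0x3fe (s10→-2) → -2

bnz -2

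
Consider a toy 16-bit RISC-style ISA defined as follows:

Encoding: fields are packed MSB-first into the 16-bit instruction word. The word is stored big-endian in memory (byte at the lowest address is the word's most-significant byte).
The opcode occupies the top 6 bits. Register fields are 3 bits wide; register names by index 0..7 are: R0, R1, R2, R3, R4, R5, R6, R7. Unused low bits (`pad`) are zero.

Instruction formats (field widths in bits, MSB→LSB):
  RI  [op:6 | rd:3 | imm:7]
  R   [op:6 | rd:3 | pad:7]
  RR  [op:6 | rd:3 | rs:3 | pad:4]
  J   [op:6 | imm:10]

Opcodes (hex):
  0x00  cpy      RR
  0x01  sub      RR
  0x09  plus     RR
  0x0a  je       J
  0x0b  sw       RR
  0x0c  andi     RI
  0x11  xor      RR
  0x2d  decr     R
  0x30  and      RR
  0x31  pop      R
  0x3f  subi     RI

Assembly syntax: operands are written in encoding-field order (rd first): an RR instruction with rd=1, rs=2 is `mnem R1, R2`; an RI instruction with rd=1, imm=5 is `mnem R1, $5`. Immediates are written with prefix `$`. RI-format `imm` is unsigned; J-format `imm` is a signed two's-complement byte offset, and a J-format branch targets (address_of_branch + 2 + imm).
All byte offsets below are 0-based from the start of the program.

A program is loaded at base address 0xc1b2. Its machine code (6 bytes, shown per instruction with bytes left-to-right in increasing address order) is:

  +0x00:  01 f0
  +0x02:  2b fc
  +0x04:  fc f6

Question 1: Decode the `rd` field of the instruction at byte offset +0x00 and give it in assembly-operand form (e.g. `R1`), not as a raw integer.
R3

@+00  big-endian(01 f0) = 0x01f0
  opcode bits[15:10]=0x0: cpy/RR
  [9:7] rd=3 = R3
  [6:4] rs=7 = R7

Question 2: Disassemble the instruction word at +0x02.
je $-4

[02] 2b fc → 0x2bfc
  top 6b → 0xa → je [J]
  [9:0] imm=1020 (s10→-4) = $-4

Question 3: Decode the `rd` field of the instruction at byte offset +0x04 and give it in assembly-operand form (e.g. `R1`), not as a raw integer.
+0x04: fc f6 ⇒ word 0xfcf6 (big)
  op=0xfcf6>>10=0x3f ⇒ subi (RI)
  rd: (w>>7)&0x7=0x1 → R1
  imm: (w>>0)&0x7f=0x76 → $118

R1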